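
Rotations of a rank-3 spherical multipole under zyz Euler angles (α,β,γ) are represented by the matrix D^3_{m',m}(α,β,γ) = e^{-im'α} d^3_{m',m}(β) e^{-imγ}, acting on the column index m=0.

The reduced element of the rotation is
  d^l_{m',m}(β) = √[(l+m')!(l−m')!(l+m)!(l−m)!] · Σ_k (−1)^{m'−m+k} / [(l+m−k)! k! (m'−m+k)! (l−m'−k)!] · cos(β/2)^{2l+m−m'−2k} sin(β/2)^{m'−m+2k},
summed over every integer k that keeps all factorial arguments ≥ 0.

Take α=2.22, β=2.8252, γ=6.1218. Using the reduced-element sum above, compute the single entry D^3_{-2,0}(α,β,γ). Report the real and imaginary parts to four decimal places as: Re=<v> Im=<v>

Re=0.0339 Im=0.1213

D^3_{-2,0}(2.2200,2.8252,6.1218) = e^{-i·-2·2.2200}·d^3_{-2,0}(2.8252)·e^{-i·0·6.1218}. Compute d first:
With c≡cos(β/2)=0.157537 and s≡sin(β/2)=0.987513, N=[1·120·6·6]^{1/2}=65.726707
k∈{2,3} keeps every argument non-negative
  k=2: (−1)^0·65.7267/(12)·0.1575^4·0.9875^2 = +0.003290
  k=3: (−1)^1·65.7267/(12)·0.1575^2·0.9875^4 = -0.129270
d^3_{-2,0}(2.8252) = +0.003290 -0.129270 = -0.125980
Attach z-rotation phases: D = e^{-i(-2)(2.2200)}·(-0.125980)·e^{-i(0)(6.1218)} = +0.033893+0.121336i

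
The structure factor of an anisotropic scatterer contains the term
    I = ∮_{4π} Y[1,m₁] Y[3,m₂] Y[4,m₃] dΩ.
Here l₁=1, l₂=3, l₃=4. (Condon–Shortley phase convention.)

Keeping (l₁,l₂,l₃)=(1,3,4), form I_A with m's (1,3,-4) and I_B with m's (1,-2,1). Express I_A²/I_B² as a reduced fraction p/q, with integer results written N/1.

28/3

l's match ⇒ only the (l;m) 3-j factors differ between A and B.
A: triangle coeff Δ(1,3,4) = 1/252; Σ_t [0,0]: t=0:+1/1440 = 1/1440; (3j)²=1/9 [(1 3 4; 1 3 -4)], sign=+1
B: triangle coeff Δ(1,3,4) = 1/252; Σ_t [0,0]: t=0:+1/240 = 1/240; (3j)²=1/84 [(1 3 4; 1 -2 1)], sign=-1
I_A²/I_B² = (1/9)/(1/84) = 28/3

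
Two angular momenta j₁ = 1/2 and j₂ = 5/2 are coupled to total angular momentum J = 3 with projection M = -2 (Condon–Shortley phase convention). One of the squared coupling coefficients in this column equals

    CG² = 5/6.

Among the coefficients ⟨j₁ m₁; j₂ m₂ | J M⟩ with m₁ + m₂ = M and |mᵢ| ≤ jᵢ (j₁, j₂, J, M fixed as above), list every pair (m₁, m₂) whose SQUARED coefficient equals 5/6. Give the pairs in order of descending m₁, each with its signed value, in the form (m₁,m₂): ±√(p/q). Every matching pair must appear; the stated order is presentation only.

(-1/2,-3/2): +√(5/6)

Admissible pairs with m₁+m₂ = M = -2: (-1/2,-3/2), (1/2,-5/2)
  (m₁,m₂)=(1/2,-5/2): CG² = 1/6, CG = +√(1/6)
  (m₁,m₂)=(-1/2,-3/2): CG² = 5/6, CG = +√(5/6)   ← matches the target
Pairs with CG² = 5/6: (-1/2,-3/2): +√(5/6)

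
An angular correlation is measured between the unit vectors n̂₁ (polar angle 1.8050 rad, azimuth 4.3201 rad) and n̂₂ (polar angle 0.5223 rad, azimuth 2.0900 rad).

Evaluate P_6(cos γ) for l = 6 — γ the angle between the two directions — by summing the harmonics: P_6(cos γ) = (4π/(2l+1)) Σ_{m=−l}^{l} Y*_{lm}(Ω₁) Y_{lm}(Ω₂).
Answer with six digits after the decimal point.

0.324148

Summing Y*_{l m}(θ₁,φ₁)·Y_{l m}(θ₂,φ₂) over m ∈ [−6, 6]; prefactor 4π/(2·6+1) = 0.966644:
  term(m=-6) = 0.00209 + 0.00222j   from Y*(Ω₁)=0.28861 + 0.29003j, Y(Ω₂)=0.00744 + 0.00020j
  term(m=-5) = -0.00234 + 0.01497j   from Y*(Ω₁)=0.31268 - 0.12877j, Y(Ω₂)=-0.02326 + 0.03831j
  term(m=-4) = 0.01829 - 0.01010j   from Y*(Ω₁)=-0.00021 + 0.13018j, Y(Ω₂)=-0.07779 - 0.14038j
  term(m=-3) = 0.11345 + 0.04892j   from Y*(Ω₁)=0.30929 + 0.12856j, Y(Ω₂)=0.36882 + 0.00486j
  term(m=-2) = -0.00480 - 0.01863j   from Y*(Ω₁)=-0.02755 + 0.02750j, Y(Ω₂)=-0.25090 + 0.42588j
  term(m=-1) = 0.03829 - 0.04941j   from Y*(Ω₁)=0.12373 + 0.29905j, Y(Ω₂)=-0.09585 - 0.16771j
  term(m=+0) = 0.00536 + 0.00000j   from Y*(Ω₁)=-0.01416 + 0.00000j, Y(Ω₂)=-0.37881 + 0.00000j
  term(m=+1) = 0.03829 + 0.04941j   from Y*(Ω₁)=-0.12373 + 0.29905j, Y(Ω₂)=0.09585 - 0.16771j
  term(m=+2) = -0.00480 + 0.01863j   from Y*(Ω₁)=-0.02755 - 0.02750j, Y(Ω₂)=-0.25090 - 0.42588j
  term(m=+3) = 0.11345 - 0.04892j   from Y*(Ω₁)=-0.30929 + 0.12856j, Y(Ω₂)=-0.36882 + 0.00486j
  term(m=+4) = 0.01829 + 0.01010j   from Y*(Ω₁)=-0.00021 - 0.13018j, Y(Ω₂)=-0.07779 + 0.14038j
  term(m=+5) = -0.00234 - 0.01497j   from Y*(Ω₁)=-0.31268 - 0.12877j, Y(Ω₂)=0.02326 + 0.03831j
  term(m=+6) = 0.00209 - 0.00222j   from Y*(Ω₁)=0.28861 - 0.29003j, Y(Ω₂)=0.00744 - 0.00020j
Accumulated sum 0.33533 - 0.00000j; after 4π/(2l+1) scaling, 0.32415 - 0.00000j ⇒ P_6 = 0.324148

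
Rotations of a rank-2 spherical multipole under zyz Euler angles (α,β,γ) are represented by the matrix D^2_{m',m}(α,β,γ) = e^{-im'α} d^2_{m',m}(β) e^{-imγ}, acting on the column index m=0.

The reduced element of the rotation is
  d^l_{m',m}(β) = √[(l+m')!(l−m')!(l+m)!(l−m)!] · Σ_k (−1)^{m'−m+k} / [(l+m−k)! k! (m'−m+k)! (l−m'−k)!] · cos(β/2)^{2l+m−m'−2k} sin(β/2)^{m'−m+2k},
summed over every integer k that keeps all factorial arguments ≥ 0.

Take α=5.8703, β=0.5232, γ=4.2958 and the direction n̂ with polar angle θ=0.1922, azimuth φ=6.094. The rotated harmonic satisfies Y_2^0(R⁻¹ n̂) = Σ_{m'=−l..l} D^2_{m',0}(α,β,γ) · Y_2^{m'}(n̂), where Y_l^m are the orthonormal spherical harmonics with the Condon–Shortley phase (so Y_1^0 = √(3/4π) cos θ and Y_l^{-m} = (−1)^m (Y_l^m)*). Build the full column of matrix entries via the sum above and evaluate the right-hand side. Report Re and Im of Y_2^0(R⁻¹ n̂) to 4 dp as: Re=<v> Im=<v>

Re=0.5266 Im=0.0000

Need the full column D^2_{m',0} for m'=−2..2 at α=5.8703, β=0.5232, γ=4.2958.
cos(β/2)=0.965977, sin(β/2)=0.258626
d^2_{-2,0}: single k=2 term ⇒ +0.152882;  D = +0.103652-0.112379i
d^2_{-1,0}: k∈[1..2] ⇒ +0.571018 -0.040932 = +0.530086;  D = +0.485541-0.212699i
d^2_{0,0}: k∈[0..2] ⇒ +0.870699 -0.249655 +0.004474 = +0.625518;  D = +0.625518+0.000000i
d^2_{1,0}: k∈[0..1] ⇒ -0.571018 +0.040932 = -0.530086;  D = -0.485541-0.212699i
d^2_{2,0}: single k=0 term ⇒ +0.152882;  D = +0.103652+0.112379i
Y_2^{m'}(θ=0.1922,φ=6.094) and Σ D·Y over m':
  (+0.1037-0.1124i)·(+0.0131+0.0052i)  (+0.4855-0.2127i)·(+0.1423+0.0272i)  (+0.6255+0.0000i)·(+0.5963+0.0000i)  (-0.4855-0.2127i)·(-0.1423+0.0272i)  (+0.1037+0.1124i)·(+0.0131-0.0052i)
Y_2^0(R⁻¹ n̂) = +0.526600-0.000000i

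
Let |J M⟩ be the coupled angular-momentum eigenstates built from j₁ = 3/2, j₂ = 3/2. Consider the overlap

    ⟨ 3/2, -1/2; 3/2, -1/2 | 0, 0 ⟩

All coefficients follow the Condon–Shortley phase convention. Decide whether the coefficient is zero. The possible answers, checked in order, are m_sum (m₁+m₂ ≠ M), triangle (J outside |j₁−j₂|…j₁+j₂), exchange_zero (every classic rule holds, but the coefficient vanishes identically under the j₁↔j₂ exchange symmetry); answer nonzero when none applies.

m_sum

m-sum: m₁+m₂ = -1/2+(-1/2) = -1, M = 0  ✗ ⇒ coefficient is 0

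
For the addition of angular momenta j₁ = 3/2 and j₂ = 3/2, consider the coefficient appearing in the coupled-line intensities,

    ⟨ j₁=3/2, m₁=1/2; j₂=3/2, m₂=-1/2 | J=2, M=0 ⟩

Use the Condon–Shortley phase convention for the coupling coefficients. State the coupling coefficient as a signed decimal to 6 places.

+0.500000  (= +√(1/4))

triangle: 1!*2!*2!/6! = 4/720
(j±m)!: 2!*1!*1!*2!*2!*2! = 16
prefactor² = (2J+1)*Δ*N² = 4/9
  k=0: +1/(0!*1!*1!*1!*1!*1!) = 1
  k=1: −1/(1!*0!*0!*0!*2!*2!) = -1/4
Σ = 3/4  ⇒  CG² = 4/9*(3/4)² = 1/4
CG = +√(1/4) = +0.500000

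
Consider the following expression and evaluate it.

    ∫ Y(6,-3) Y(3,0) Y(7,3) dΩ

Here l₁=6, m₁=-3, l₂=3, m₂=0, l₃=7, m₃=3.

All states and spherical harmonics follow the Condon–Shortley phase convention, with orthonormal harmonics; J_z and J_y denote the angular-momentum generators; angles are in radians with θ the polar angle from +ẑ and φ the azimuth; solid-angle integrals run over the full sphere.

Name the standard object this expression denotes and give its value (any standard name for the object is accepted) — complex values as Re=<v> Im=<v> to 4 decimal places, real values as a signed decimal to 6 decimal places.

Gaunt coefficient, -0.008134

This is a Gaunt coefficient — the integral of a triple product of spherical harmonics over the sphere.
Rules hold: Σm=0, L=16 even, 3≤7≤9.
N = 13·7·15 = 1365
Δ = 2!·10!·4!/17! = 1/2042040
Racah Σ t=0..2: t=0:+1/207360 t=1:−1/57600 t=2:+1/207360 = -1/129600
⇒ 3j(6 3 7; 0 0 0)² = 168/12155, sgn +1
Racah Σ t=0..2: t=0:+1/4354560 t=1:−1/322560 t=2:+1/362880 = -1/8709120
⇒ 3j(6 3 7; -3 0 3)² = 3/68068, sgn -1
4πI² = N·(3j₀)²·(3jₘ)² = 378/454597
I = -1·√(0.000831506/4π) = -0.00813444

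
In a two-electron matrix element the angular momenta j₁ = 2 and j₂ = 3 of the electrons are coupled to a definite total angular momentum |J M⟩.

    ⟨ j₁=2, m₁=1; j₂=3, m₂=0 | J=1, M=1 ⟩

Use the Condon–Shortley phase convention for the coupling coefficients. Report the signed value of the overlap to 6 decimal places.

j₁+j₂−J=4  J+j₁−j₂=0  J−j₁+j₂=2  j₁+j₂+J+1=7
(j₁±m₁, j₂±m₂, J±M) = (3,1,3,3,2,0)
P² = 432/35
sum k=1..1:
  [1] −1/12 = -1/12
S = -1/12
C² = P²·S² = 3/35 ; C = -0.292770

−√(3/35) = -0.292770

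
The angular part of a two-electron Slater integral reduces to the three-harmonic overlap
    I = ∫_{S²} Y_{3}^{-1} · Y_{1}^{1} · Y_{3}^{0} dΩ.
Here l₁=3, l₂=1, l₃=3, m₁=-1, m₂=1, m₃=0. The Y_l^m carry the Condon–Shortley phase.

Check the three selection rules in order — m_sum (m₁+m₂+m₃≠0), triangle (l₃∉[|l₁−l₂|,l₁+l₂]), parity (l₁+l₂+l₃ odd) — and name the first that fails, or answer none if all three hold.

Σmᵢ = 0  ✓
l₃∈[|l₁−l₂|,l₁+l₂]=[2,4], have l₃=3  ✓
Σlᵢ = 7 ⇒ odd  ✗

parity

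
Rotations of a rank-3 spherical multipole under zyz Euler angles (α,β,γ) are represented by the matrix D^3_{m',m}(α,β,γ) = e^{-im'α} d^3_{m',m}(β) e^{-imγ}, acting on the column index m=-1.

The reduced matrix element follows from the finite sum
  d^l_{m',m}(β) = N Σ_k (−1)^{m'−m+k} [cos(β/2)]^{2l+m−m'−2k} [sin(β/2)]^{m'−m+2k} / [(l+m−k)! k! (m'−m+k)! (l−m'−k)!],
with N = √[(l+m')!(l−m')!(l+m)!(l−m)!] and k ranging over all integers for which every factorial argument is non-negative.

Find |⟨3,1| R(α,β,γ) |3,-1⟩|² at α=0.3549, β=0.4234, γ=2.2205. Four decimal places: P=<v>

First d^3_{1,-1}(β=0.4234), then the phase factors e^{-i(1)α} and e^{-i(-1)γ}:
Half-angle: c=0.977675, s=0.210122. N=√(24·2·2·24)=48.000000
Admissible k: 0..2 (factorial args all ≥0)
  k=0: (−1)^2·48.0000/(8)·0.9777^4·0.2101^2 = +0.242032
  k=1: (−1)^3·48.0000/(6)·0.9777^2·0.2101^4 = -0.014906
  k=2: (−1)^4·48.0000/(48)·0.9777^0·0.2101^6 = +0.000086
d^3_{1,-1}(0.4234) = +0.242032 -0.014906 +0.000086 = +0.227212
|D^3_{1,-1}|² = |d^3_{1,-1}(β)|² = (+0.227212)² = 0.051625 (the z-rotation phases have unit modulus)

P=0.0516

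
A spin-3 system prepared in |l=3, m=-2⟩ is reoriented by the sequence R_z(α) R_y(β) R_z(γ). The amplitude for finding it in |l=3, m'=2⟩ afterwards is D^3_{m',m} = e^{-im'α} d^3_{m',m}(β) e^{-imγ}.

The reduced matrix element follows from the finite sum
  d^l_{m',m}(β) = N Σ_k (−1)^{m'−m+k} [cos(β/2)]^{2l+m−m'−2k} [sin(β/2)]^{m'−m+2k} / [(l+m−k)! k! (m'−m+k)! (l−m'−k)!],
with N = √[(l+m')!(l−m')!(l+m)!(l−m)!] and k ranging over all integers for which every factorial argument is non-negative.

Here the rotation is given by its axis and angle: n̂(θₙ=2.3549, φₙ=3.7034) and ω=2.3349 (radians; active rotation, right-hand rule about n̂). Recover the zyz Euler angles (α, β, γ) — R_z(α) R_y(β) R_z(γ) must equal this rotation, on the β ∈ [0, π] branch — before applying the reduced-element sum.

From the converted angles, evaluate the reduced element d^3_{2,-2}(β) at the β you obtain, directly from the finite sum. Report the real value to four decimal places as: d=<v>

d=0.4416

Axis–angle → zyz. n̂ = (sinθₙcosφₙ, sinθₙsinφₙ, cosθₙ) = (-0.599194, -0.377175, -0.706191), ω = 2.3349.
R = I cosω + sinω [n̂]ₓ + (1−cosω) n̂n̂ᵀ gives
  R = [-0.084445, +0.892241, +0.443594; -0.127503, -0.451200, +0.883267; +0.988237, +0.018028, +0.151865]
β = atan2(√(R₁₃²+R₂₃²), R₃₃) = 1.418342; α = atan2(R₂₃, R₁₃) mod 2π = 1.105375; γ = atan2(R₃₂, −R₃₁) mod 2π = 3.123352
d^3_{2,-2}(β=1.4183) via the finite sum:
With c≡cos(β/2)=0.758902 and s≡sin(β/2)=0.651205, N=[120·1·1·120]^{1/2}=120.000000
k∈{0,1} keeps every argument non-negative
  k=0: (−1)^4·120.0000/(24)·0.7589^2·0.6512^4 = +0.517859
  k=1: (−1)^5·120.0000/(120)·0.7589^0·0.6512^6 = -0.076261
d^3_{2,-2}(1.4183) = +0.517859 -0.076261 = +0.441598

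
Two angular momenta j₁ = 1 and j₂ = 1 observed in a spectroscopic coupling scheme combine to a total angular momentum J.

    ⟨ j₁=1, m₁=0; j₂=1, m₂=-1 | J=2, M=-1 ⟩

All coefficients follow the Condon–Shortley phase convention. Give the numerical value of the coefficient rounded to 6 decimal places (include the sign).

+0.707107

j₁+j₂−J=0  J+j₁−j₂=2  J−j₁+j₂=2  j₁+j₂+J+1=5
(j₁±m₁, j₂±m₂, J±M) = (1,1,0,2,1,3)
P² = 2
sum k=0..0:
  [0] +1/2 = 1/2
S = 1/2
C² = P²·S² = 1/2 ; C = +0.707107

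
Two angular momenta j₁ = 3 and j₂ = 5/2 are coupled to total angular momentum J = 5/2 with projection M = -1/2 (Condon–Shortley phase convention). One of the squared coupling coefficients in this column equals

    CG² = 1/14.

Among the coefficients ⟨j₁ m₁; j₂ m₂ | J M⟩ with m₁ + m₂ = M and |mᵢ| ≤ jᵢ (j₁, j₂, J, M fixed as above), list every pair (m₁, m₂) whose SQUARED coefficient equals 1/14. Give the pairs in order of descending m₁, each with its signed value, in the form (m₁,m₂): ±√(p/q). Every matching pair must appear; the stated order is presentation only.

(-2,3/2): −√(1/14)

Admissible pairs with m₁+m₂ = M = -1/2: (-3,5/2), (-2,3/2), (-1,1/2), (0,-1/2), (1,-3/2), (2,-5/2)
  (m₁,m₂)=(2,-5/2): CG² = 5/14, CG = +√(5/14)
  (m₁,m₂)=(1,-3/2): CG² = 1/35, CG = −√(1/35)
  (m₁,m₂)=(0,-1/2): CG² = 8/105, CG = −√(8/105)
  (m₁,m₂)=(-1,1/2): CG² = 8/35, CG = +√(8/35)
  (m₁,m₂)=(-2,3/2): CG² = 1/14, CG = −√(1/14)   ← matches the target
  (m₁,m₂)=(-3,5/2): CG² = 5/21, CG = −√(5/21)
Pairs with CG² = 1/14: (-2,3/2): −√(1/14)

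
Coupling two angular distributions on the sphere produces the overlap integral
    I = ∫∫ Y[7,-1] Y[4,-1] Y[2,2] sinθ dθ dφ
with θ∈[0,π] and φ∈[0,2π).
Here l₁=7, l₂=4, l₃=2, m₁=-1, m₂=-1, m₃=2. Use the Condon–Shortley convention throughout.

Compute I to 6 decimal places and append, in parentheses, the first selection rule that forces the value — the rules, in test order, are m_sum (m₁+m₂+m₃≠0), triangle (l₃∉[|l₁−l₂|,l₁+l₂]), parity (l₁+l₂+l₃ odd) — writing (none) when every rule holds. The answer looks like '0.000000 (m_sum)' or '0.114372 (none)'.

|7−4|≤2≤7+4 violated ⇒ I = 0

0.000000 (triangle)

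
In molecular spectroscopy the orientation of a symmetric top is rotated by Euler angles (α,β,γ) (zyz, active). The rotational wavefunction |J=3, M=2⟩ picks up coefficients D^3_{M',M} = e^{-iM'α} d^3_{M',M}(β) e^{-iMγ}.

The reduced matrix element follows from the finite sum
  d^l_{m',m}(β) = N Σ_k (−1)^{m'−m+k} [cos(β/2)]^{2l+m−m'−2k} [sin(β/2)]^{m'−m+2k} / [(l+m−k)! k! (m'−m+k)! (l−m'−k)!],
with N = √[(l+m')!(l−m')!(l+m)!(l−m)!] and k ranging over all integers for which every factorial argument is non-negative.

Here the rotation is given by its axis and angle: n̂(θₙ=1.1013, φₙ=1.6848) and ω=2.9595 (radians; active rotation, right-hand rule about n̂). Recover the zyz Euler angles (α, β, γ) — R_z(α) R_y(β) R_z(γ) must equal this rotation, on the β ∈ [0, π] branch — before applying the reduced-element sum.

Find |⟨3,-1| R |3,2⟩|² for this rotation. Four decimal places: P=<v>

Axis–angle → zyz. n̂ = (sinθₙcosφₙ, sinθₙsinφₙ, cosθₙ) = (-0.101448, +0.886007, +0.452437), ω = 2.9595.
R = I cosω + sinω [n̂]ₓ + (1−cosω) n̂n̂ᵀ gives
  R = [-0.963054, -0.260212, +0.069406; -0.096350, +0.573572, +0.813469; -0.251484, +0.776727, -0.577452]
β = atan2(√(R₁₃²+R₂₃²), R₃₃) = 2.186401; α = atan2(R₂₃, R₁₃) mod 2π = 1.485681; γ = atan2(R₃₂, −R₃₁) mod 2π = 1.257673
D^3_{-1,2}(1.4857,2.1864,1.2577) = e^{-i·-1·1.4857}·d^3_{-1,2}(2.1864)·e^{-i·2·1.2577}. Compute d first:
With c≡cos(β/2)=0.459645 and s≡sin(β/2)=0.888103, N=[2·24·120·1]^{1/2}=75.894664
k: max(0,(2)−(-1))=3 … min(3+(2),3−(-1))=4
  k=3: (−1)^0·75.8947/(12)·0.4596^3·0.8881^3 = +0.430217
  k=4: (−1)^1·75.8947/(24)·0.4596^1·0.8881^5 = -0.803042
d^3_{-1,2}(2.1864) = +0.430217 -0.803042 = -0.372825
|D^3_{-1,2}|² = |d^3_{-1,2}(β)|² = (-0.372825)² = 0.138999 (the z-rotation phases have unit modulus)

P=0.1390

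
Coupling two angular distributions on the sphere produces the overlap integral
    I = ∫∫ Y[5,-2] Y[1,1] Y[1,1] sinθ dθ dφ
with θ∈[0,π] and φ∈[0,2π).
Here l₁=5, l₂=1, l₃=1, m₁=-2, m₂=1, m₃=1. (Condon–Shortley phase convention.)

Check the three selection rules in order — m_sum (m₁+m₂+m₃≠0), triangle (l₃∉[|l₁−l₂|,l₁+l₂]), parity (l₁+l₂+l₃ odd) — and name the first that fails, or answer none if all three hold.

triangle

Σmᵢ = 0  ✓
l₃∈[|l₁−l₂|,l₁+l₂]=[4,6] required, l₃=1 fails  ✗
Σlᵢ = 7 ⇒ odd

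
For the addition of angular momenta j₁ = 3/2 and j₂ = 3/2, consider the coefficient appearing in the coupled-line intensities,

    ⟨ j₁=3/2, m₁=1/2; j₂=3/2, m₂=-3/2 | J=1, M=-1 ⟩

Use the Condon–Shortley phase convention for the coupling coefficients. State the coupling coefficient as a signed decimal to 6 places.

√[3·2!1!1!/5! · 2!1!0!3!0!2!] = √(6/5)
  +(−1)^0/∏(0,2,1,0,0,1)! = 1/2  (running 1/2)
⟨..|..⟩ = √(6/5)·(1/2) = +0.547723

+√(3/10) = +0.547723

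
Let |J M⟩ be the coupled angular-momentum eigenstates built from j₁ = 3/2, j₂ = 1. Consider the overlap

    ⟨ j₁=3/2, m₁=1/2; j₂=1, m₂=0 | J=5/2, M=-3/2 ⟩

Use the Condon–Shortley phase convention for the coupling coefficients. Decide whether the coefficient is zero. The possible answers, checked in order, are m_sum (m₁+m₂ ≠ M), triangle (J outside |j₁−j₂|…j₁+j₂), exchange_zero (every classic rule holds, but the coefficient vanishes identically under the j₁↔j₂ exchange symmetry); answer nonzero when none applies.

m_sum

m-sum: m₁+m₂ = 1/2+0 = 1/2, M = -3/2  ✗ ⇒ coefficient is 0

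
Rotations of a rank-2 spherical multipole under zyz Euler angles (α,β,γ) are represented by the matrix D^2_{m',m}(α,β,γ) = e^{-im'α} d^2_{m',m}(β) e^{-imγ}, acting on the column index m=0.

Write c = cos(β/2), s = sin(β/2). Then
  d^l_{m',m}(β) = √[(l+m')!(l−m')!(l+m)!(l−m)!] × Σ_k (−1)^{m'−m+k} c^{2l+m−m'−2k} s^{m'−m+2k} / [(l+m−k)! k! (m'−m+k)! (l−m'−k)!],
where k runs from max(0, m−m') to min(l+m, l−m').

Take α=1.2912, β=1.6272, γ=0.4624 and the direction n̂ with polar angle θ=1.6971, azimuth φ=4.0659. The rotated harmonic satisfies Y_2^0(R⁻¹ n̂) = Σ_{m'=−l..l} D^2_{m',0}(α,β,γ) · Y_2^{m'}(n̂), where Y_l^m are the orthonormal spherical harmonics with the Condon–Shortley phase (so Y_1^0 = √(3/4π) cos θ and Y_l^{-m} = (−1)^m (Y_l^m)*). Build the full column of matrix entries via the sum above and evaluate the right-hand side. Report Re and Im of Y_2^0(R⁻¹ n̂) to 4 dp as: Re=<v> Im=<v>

Re=0.4810 Im=0.0000

Need the full column D^2_{m',0} for m'=−2..2 at α=1.2912, β=1.6272, γ=0.4624.
cos(β/2)=0.686887, sin(β/2)=0.726765
d^2_{-2,0}: single k=2 term ⇒ +0.610426;  D = -0.517448+0.323832i
d^2_{-1,0}: k∈[1..2] ⇒ +0.576932 -0.645865 = -0.068934;  D = -0.019023-0.066257i
d^2_{0,0}: k∈[0..2] ⇒ +0.222608 -0.996822 +0.278981 = -0.495233;  D = -0.495233+0.000000i
d^2_{1,0}: k∈[0..1] ⇒ -0.576932 +0.645865 = +0.068934;  D = +0.019023-0.066257i
d^2_{2,0}: single k=0 term ⇒ +0.610426;  D = -0.517448-0.323832i
Y_2^{m'}(θ=1.6971,φ=4.0659) and Σ D·Y over m':
  (-0.5174+0.3238i)·(-0.1043-0.3656i)  (-0.0190-0.0663i)·(+0.0582-0.0771i)  (-0.4952+0.0000i)·(-0.3004+0.0000i)  (+0.0190-0.0663i)·(-0.0582-0.0771i)  (-0.5174-0.3238i)·(-0.1043+0.3656i)
Y_2^0(R⁻¹ n̂) = +0.480995+0.000000i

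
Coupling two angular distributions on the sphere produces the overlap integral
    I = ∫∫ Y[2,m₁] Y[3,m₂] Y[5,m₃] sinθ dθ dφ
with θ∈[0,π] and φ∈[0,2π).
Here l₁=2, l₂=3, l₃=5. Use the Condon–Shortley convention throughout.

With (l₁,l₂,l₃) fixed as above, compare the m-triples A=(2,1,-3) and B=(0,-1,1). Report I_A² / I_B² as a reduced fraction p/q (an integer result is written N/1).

Shared (l₁,l₂,l₃)=(2,3,5): N and (l;000)² cancel in I_A²/I_B².
A: Δ = 0!·4!·6!/11! = 1/2310; Racah Σ t=0..0: t=0:+1/1152 = 1/1152; ⇒ 3j(2 3 5; 2 1 -3)² = 1/33, sgn +1
B: Δ = 0!·4!·6!/11! = 1/2310; Racah Σ t=0..0: t=0:+1/192 = 1/192; ⇒ 3j(2 3 5; 0 -1 1)² = 3/77, sgn +1
I_A²/I_B² = (1/33)/(3/77) = 7/9

7/9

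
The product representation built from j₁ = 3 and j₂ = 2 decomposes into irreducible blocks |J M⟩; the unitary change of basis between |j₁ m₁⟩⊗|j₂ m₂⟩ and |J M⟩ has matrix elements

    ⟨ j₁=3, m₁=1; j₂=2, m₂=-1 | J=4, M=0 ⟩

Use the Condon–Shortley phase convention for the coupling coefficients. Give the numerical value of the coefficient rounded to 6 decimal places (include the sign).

+0.597614

j₁+j₂−J=1  J+j₁−j₂=5  J−j₁+j₂=3  j₁+j₂+J+1=10
(j₁±m₁, j₂±m₂, J±M) = (4,2,1,3,4,4)
P² = 10368/35
sum k=0..1:
  [0] +1/24 = 1/24
  [1] −1/144 = -1/144
S = 5/144
C² = P²·S² = 5/14 ; C = +0.597614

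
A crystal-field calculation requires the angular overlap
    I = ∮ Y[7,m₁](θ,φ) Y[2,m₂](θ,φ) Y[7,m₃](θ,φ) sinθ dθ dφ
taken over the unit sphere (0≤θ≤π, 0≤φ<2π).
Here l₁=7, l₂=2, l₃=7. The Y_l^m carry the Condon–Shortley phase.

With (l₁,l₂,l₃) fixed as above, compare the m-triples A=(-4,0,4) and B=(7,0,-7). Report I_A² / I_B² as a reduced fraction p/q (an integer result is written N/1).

64/8281

Shared (l₁,l₂,l₃)=(7,2,7): N and (l;000)² cancel in I_A²/I_B².
A: Δ = 2!·12!·2!/17! = 1/185640; Racah Σ t=0..2: t=0:+1/159667200 t=1:−1/7257600 t=2:+1/8709120 = -1/59875200; ⇒ 3j(7 2 7; -4 0 4)² = 8/23205, sgn +1
B: Δ = 2!·12!·2!/17! = 1/185640; Racah Σ t=0..0: t=0:+1/1916006400 = 1/1916006400; ⇒ 3j(7 2 7; 7 0 -7)² = 91/2040, sgn +1
I_A²/I_B² = (8/23205)/(91/2040) = 64/8281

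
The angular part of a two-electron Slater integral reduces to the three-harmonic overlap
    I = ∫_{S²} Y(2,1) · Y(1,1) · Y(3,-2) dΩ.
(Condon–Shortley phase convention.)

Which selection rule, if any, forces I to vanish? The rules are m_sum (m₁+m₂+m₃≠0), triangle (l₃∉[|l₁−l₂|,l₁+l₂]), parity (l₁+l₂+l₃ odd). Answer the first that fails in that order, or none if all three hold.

none

azimuthal sum: 1 + 1 − 2 = 0  ✓
1 ≤ 3 ≤ 3 (triangle on l)  ✓
L = 2 + 1 + 3 = 6 (even)  ✓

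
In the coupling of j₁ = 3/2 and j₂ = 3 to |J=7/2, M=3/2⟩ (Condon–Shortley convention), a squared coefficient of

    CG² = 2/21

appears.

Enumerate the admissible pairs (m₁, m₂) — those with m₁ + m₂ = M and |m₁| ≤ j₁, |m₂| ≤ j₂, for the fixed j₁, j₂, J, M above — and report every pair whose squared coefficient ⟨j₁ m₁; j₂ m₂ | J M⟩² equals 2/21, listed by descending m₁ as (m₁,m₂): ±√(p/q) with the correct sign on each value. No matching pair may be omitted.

Admissible pairs with m₁+m₂ = M = 3/2: (-3/2,3), (-1/2,2), (1/2,1), (3/2,0)
  (m₁,m₂)=(3/2,0): CG² = 10/21, CG = +√(10/21)
  (m₁,m₂)=(1/2,1): CG² = 0/1, CG = 0
  (m₁,m₂)=(-1/2,2): CG² = 3/7, CG = −√(3/7)
  (m₁,m₂)=(-3/2,3): CG² = 2/21, CG = −√(2/21)   ← matches the target
Pairs with CG² = 2/21: (-3/2,3): −√(2/21)

(-3/2,3): −√(2/21)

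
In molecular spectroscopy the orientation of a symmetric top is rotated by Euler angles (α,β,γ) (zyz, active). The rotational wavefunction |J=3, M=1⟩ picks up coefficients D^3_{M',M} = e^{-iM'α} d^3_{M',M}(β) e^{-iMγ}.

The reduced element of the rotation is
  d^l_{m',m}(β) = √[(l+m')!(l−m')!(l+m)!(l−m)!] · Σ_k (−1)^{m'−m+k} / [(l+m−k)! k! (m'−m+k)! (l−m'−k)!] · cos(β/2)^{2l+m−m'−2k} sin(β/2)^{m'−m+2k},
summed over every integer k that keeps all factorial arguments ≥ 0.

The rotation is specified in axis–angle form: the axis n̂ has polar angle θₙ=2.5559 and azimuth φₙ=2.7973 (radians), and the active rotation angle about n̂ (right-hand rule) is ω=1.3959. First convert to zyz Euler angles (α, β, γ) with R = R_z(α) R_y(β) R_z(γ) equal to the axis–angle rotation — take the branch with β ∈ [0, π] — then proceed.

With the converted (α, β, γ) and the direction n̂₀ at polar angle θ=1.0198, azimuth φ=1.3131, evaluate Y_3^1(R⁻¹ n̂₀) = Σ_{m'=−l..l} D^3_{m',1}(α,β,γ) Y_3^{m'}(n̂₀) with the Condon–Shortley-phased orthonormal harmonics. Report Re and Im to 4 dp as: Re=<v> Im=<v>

Re=0.4390 Im=0.0060

Axis–angle → zyz. n̂ = (sinθₙcosφₙ, sinθₙsinφₙ, cosθₙ) = (-0.520337, +0.186579, -0.833329), ω = 1.3959.
R = I cosω + sinω [n̂]ₓ + (1−cosω) n̂n̂ᵀ gives
  R = [+0.397644, +0.740426, +0.541894; -0.900807, +0.202760, +0.383972; +0.174428, -0.640826, +0.747608]
β = atan2(√(R₁₃²+R₂₃²), R₃₃) = 0.726344; α = atan2(R₂₃, R₁₃) mod 2π = 0.616457; γ = atan2(R₃₂, −R₃₁) mod 2π = 4.446635
Need the full column D^3_{m',1} for m'=−3..3 at α=0.6165, β=0.7263, γ=4.4466.
cos(β/2)=0.934775, sin(β/2)=0.355241
d^3_{-3,1}: single k=4 term ⇒ +0.053895;  D = -0.046106-0.027909i
d^3_{-2,1}: k∈[3..4] ⇒ +0.231590 -0.016723 = +0.214867;  D = -0.214308+0.015485i
d^3_{-1,1}: k∈[2..4] ⇒ +0.578130 -0.111326 +0.002010 = +0.468814;  D = -0.361992+0.297906i
d^3_{0,1}: k∈[1..3] ⇒ +0.878312 -0.380542 +0.018319 = +0.516089;  D = -0.135544+0.497972i
d^3_{1,1}: k∈[0..2] ⇒ +0.667178 -0.770840 +0.083495 = -0.020167;  D = -0.006929-0.018940i
d^3_{2,1}: k∈[0..1] ⇒ -0.801785 +0.231590 = -0.570195;  D = -0.469428-0.323665i
d^3_{3,1}: single k=0 term ⇒ +0.373181;  D = +0.373151-0.004784i
Y_3^{m'}(θ=1.0198,φ=1.3131) and Σ D·Y over m':
  (-0.0461-0.0279i)·(-0.1802+0.1847i)  (-0.2143+0.0155i)·(-0.3379-0.1914i)  (-0.3620+0.2979i)·(+0.0260-0.0986i)  (-0.1355+0.4980i)·(-0.3184+0.0000i)  (-0.0069-0.0189i)·(-0.0260-0.0986i)  (-0.4694-0.3237i)·(-0.3379+0.1914i)  (+0.3732-0.0048i)·(+0.1802+0.1847i)
Y_3^1(R⁻¹ n̂) = +0.439016+0.005969i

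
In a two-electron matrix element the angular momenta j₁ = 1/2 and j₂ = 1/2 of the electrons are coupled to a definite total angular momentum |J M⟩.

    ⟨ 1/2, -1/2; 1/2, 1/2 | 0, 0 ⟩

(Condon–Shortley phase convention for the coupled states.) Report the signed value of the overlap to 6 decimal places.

j₁+j₂−J=1  J+j₁−j₂=0  J−j₁+j₂=0  j₁+j₂+J+1=2
(j₁±m₁, j₂±m₂, J±M) = (0,1,1,0,0,0)
P² = 1/2
sum k=1..1:
  [1] −1/1 = -1
S = -1
C² = P²·S² = 1/2 ; C = -0.707107

-0.707107  (= −√(1/2))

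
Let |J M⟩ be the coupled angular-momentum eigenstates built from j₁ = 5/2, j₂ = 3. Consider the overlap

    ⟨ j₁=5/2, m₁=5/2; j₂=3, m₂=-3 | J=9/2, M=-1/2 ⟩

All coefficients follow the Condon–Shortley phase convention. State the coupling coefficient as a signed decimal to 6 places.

j₁+j₂−J=1  J+j₁−j₂=4  J−j₁+j₂=5  j₁+j₂+J+1=11
(j₁±m₁, j₂±m₂, J±M) = (5,0,0,6,4,5)
P² = 13824000/77
sum k=0..0:
  [0] +1/2880 = 1/2880
S = 1/2880
C² = P²·S² = 5/231 ; C = +0.147122

+0.147122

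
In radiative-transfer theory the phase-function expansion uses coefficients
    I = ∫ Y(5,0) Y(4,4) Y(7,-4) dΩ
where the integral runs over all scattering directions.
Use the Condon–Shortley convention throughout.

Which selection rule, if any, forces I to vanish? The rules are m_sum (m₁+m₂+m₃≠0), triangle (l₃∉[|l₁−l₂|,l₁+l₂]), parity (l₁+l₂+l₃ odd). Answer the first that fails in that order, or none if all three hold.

none

azimuthal sum: 0 + 4 − 4 = 0  ✓
1 ≤ 7 ≤ 9 (triangle on l)  ✓
L = 5 + 4 + 7 = 16 (even)  ✓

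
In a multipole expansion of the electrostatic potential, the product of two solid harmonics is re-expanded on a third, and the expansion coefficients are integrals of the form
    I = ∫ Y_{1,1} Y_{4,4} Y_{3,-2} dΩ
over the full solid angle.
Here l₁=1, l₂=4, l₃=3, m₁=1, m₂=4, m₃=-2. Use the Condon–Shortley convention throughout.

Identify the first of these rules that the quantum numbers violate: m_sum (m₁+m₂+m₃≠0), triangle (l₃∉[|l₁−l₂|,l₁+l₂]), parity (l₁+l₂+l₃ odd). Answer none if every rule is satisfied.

Σmᵢ = 3  ✗
l₃∈[|l₁−l₂|,l₁+l₂]=[3,5], have l₃=3
Σlᵢ = 8 ⇒ even

m_sum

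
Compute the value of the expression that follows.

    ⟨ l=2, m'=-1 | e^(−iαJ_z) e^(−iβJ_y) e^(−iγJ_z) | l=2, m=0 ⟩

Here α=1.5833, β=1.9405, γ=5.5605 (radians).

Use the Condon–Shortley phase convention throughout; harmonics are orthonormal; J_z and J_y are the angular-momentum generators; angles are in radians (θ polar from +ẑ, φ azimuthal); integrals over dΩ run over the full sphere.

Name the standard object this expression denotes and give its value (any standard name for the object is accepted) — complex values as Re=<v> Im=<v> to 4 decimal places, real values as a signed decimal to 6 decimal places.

This is a Wigner D-matrix element — the rotation-matrix element ⟨l m'| R(α,β,γ) |l m⟩ in the angular-momentum basis.
D^2_{-1,0}(1.5833,1.9405,5.5605) = e^{-i·-1·1.5833}·d^2_{-1,0}(1.9405)·e^{-i·0·5.5605}. Compute d first:
Half-angle: c=0.565093, s=0.825027. N=√(1·6·2·2)=4.898979
The bounds max(0,m−m')=1 and min(l+m,l−m')=2 give 2 terms
  k=1: (−1)^0·4.8990/(2)·0.5651^3·0.8250^1 = +0.364674
  k=2: (−1)^1·4.8990/(2)·0.5651^1·0.8250^3 = -0.777321
d^2_{-1,0}(1.9405) = +0.364674 -0.777321 = -0.412647
D = (-0.012503+0.999922i)·(-0.412647)·(+1.000000+0.000000i) = +0.005159-0.412615i

Wigner D-matrix element, Re=0.0052 Im=-0.4126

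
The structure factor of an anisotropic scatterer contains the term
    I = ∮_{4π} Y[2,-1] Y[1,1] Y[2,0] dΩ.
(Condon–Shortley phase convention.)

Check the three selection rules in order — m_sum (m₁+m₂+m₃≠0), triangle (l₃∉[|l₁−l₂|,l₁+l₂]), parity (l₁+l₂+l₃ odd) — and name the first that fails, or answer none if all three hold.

m₁+m₂+m₃ = -1 + 1 + 0 = 0  ✓
triangle: |2−1|=1 ≤ l₃=2 ≤ 2+1=3  ✓
parity: l₁+l₂+l₃ = 5 is odd  ✗

parity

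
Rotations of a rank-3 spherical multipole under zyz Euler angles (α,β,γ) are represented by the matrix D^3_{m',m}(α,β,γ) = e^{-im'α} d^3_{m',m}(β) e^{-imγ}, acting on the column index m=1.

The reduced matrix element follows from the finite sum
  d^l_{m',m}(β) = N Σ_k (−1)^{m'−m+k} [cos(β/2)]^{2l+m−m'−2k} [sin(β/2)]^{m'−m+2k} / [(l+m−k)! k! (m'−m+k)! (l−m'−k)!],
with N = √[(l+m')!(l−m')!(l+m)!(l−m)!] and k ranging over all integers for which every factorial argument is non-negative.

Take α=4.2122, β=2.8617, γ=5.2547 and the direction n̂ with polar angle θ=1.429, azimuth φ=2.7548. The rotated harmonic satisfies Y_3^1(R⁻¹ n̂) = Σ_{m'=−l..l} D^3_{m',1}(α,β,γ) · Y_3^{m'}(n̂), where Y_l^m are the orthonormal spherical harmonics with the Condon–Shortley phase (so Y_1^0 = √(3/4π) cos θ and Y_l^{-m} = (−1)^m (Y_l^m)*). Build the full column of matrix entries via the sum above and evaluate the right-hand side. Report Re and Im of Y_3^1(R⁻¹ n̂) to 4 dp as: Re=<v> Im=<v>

Re=0.2342 Im=-0.1934

Need the full column D^3_{m',1} for m'=−3..3 at α=4.2122, β=2.8617, γ=5.2547.
cos(β/2)=0.139490, sin(β/2)=0.990223
d^3_{-3,1}: single k=4 term ⇒ +0.072454;  D = +0.032948+0.064530i
d^3_{-2,1}: k∈[3..4] ⇒ +0.016667 -0.419961 = -0.403294;  D = +0.403135+0.011334i
d^3_{-1,1}: k∈[2..4] ⇒ +0.002227 -0.149661 +0.942756 = +0.795322;  D = +0.400892-0.686894i
d^3_{0,1}: k∈[1..3] ⇒ +0.000181 -0.027387 +0.460044 = +0.432839;  D = +0.223395+0.370734i
d^3_{1,1}: k∈[0..2] ⇒ +0.000007 -0.002970 +0.112246 = +0.109283;  D = -0.109186+0.004602i
d^3_{2,1}: k∈[0..1] ⇒ -0.000165 +0.016667 = +0.016502;  D = +0.007297-0.014801i
d^3_{3,1}: single k=0 term ⇒ +0.001438;  D = +0.000827+0.001176i
Y_3^{m'}(θ=1.429,φ=2.7548) and Σ D·Y over m':
  (+0.0329+0.0645i)·(-0.1615-0.3712i)  (+0.4031+0.0113i)·(+0.1013+0.0989i)  (+0.4009-0.6869i)·(+0.2667+0.1086i)  (+0.2234+0.3707i)·(-0.1529+0.0000i)  (-0.1092+0.0046i)·(-0.2667+0.1086i)  (+0.0073-0.0148i)·(+0.1013-0.0989i)  (+0.0008+0.0012i)·(+0.1615-0.3712i)
Y_3^1(R⁻¹ n̂) = +0.234174-0.193416i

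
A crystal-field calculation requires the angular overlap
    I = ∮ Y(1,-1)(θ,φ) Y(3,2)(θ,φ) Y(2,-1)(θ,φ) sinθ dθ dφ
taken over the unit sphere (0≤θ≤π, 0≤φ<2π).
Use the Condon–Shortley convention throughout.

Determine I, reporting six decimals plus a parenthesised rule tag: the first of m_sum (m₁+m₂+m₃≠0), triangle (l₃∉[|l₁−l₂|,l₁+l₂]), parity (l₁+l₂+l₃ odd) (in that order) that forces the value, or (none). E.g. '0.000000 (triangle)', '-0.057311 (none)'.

0.261169 (none)

Checks pass: Σm=0; 6 even; l₃=2∈[2,4].
(2·1+1)(2·3+1)(2·2+1) = 105
Δ: 2! 0! 4! / 7! → 1/105
sum: t=1:−1/4 = -1/4
3j²(1 3 2; 0 0 0) = Δ·Π!·Σ² = 3/35  (sign -1)
sum: t=2:+1/12 = 1/12
3j²(1 3 2; -1 2 -1) = Δ·Π!·Σ² = 2/21  (sign -1)
combine: 4πI² = 105·3/35·2/21 = 6/7
take √, sign +1: I = 0.26116903
No selection rule forces the value: the integral is nonzero (none).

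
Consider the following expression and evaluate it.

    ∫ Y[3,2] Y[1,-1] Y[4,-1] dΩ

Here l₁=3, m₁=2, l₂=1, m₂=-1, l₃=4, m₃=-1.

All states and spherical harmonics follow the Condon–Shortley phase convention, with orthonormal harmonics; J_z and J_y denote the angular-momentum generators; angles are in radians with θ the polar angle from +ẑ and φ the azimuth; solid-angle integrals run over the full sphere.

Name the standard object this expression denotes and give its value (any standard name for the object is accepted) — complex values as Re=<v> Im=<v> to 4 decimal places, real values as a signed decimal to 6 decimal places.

Gaunt coefficient, -0.106622

This is a Gaunt coefficient — the integral of a triple product of spherical harmonics over the sphere.
Checks pass: Σm=0; 8 even; l₃=4∈[2,4].
(2·3+1)(2·1+1)(2·4+1) = 189
Δ: 0! 6! 2! / 9! → 1/252
sum: t=0:+1/36 = 1/36
3j²(3 1 4; 0 0 0) = Δ·Π!·Σ² = 4/63  (sign +1)
sum: t=0:+1/240 = 1/240
3j²(3 1 4; 2 -1 -1) = Δ·Π!·Σ² = 1/84  (sign -1)
combine: 4πI² = 189·4/63·1/84 = 1/7
take √, sign -1: I = -0.10662181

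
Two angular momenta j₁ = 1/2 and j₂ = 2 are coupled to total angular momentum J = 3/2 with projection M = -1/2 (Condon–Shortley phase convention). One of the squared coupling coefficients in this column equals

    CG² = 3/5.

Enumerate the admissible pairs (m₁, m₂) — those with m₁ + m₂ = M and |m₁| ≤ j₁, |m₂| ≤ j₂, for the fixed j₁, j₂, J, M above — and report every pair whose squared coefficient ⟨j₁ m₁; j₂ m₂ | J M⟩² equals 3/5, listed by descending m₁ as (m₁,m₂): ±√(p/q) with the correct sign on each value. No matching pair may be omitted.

Admissible pairs with m₁+m₂ = M = -1/2: (-1/2,0), (1/2,-1)
  (m₁,m₂)=(1/2,-1): CG² = 3/5, CG = +√(3/5)   ← matches the target
  (m₁,m₂)=(-1/2,0): CG² = 2/5, CG = −√(2/5)
Pairs with CG² = 3/5: (1/2,-1): +√(3/5)

(1/2,-1): +√(3/5)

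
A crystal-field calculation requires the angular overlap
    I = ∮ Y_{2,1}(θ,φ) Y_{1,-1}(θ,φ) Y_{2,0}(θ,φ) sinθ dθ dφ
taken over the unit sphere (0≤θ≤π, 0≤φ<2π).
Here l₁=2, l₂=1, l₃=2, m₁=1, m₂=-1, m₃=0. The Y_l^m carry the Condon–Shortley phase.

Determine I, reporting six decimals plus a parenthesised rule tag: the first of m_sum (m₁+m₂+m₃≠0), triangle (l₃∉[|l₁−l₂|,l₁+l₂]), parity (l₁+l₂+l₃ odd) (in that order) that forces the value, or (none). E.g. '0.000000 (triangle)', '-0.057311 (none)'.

0.000000 (parity)

Σlᵢ=5 odd — θ-integrand is odd under cosθ→−cosθ; I=0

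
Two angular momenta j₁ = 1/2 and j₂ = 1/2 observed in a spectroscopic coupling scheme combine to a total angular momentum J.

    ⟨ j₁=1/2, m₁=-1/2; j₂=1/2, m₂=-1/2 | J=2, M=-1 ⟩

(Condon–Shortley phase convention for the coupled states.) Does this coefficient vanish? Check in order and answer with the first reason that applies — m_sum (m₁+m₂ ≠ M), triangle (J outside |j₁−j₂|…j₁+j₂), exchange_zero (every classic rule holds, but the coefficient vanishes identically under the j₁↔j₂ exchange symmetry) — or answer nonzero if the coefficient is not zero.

m-sum: m₁+m₂ = -1/2+(-1/2) = -1, M = -1  ✓
triangle: need |j₁−j₂| ≤ J ≤ j₁+j₂, i.e. J ∈ [0, 1]; J = 2 is outside ✗ ⇒ coefficient is 0

triangle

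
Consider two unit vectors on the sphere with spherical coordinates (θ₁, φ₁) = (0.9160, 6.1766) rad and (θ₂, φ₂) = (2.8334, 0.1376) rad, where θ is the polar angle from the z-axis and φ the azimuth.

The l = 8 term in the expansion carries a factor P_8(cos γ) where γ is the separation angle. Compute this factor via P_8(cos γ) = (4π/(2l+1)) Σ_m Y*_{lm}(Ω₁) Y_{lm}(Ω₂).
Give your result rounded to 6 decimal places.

-0.280090

Term-by-term m-sum for l=8 (normalisation 4π/17 = 0.739198):
  term(m=-8) = (-0.000001, -0.000003)   from Y*(Ω₁)=(0.053126, -0.060804), Y(Ω₂)=(0.000017, -0.000033)
  term(m=-7) = (0.000016, 0.000114)   from Y*(Ω₁)=(0.182102, -0.168323), Y(Ω₂)=(-0.000265, 0.000381)
  term(m=-6) = (0.000167, -0.001574)   from Y*(Ω₁)=(0.343181, -0.255253), Y(Ω₂)=(0.002509, -0.002720)
  term(m=-5) = (-0.002886, 0.007911)   from Y*(Ω₁)=(0.343217, -0.202448), Y(Ω₂)=(-0.016325, 0.013419)
  term(m=-4) = (0.001981, -0.002934)   from Y*(Ω₁)=(0.036324, -0.016498), Y(Ω₂)=(0.075629, -0.046410)
  term(m=-3) = (0.067663, -0.060865)   from Y*(Ω₁)=(-0.322125, 0.106662), Y(Ω₂)=(-0.245680, 0.107599)
  term(m=-2) = (-0.109420, 0.058134)   from Y*(Ω₁)=(-0.225239, 0.048755), Y(Ω₂)=(0.517419, -0.146101)
  term(m=-1) = (-0.129990, 0.032388)   from Y*(Ω₁)=(0.243502, -0.026053), Y(Ω₂)=(-0.541863, 0.075035)
  term(m=+0) = (-0.033970, 0.000000)   from Y*(Ω₁)=(0.271551, -0.000000), Y(Ω₂)=(-0.125095, 0.000000)
  term(m=+1) = (-0.129990, -0.032388)   from Y*(Ω₁)=(-0.243502, -0.026053), Y(Ω₂)=(0.541863, 0.075035)
  term(m=+2) = (-0.109420, -0.058134)   from Y*(Ω₁)=(-0.225239, -0.048755), Y(Ω₂)=(0.517419, 0.146101)
  term(m=+3) = (0.067663, 0.060865)   from Y*(Ω₁)=(0.322125, 0.106662), Y(Ω₂)=(0.245680, 0.107599)
  term(m=+4) = (0.001981, 0.002934)   from Y*(Ω₁)=(0.036324, 0.016498), Y(Ω₂)=(0.075629, 0.046410)
  term(m=+5) = (-0.002886, -0.007911)   from Y*(Ω₁)=(-0.343217, -0.202448), Y(Ω₂)=(0.016325, 0.013419)
  term(m=+6) = (0.000167, 0.001574)   from Y*(Ω₁)=(0.343181, 0.255253), Y(Ω₂)=(0.002509, 0.002720)
  term(m=+7) = (0.000016, -0.000114)   from Y*(Ω₁)=(-0.182102, -0.168323), Y(Ω₂)=(0.000265, 0.000381)
  term(m=+8) = (-0.000001, 0.000003)   from Y*(Ω₁)=(0.053126, 0.060804), Y(Ω₂)=(0.000017, 0.000033)
Total Σ_m = (-0.378910, 0.000000). Multiply by 0.739198: (-0.280090, 0.000000). P_8(cos γ) = -0.280090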